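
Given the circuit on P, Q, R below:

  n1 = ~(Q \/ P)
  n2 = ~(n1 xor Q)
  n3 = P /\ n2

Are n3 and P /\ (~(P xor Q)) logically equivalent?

No

n1 = ~(Q \/ P)
n2 = ~(n1 xor Q) = ~((~(Q \/ P)) xor Q)
n3 = P /\ n2 = P /\ (~((~(Q \/ P)) xor Q))
At P=1, Q=0, R=0: circuit gives 1, formula gives 0.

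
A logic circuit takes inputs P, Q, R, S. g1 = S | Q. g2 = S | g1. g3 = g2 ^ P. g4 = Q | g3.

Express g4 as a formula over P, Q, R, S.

Q | ((S | (S | Q)) ^ P)

g1 = S | Q
g2 = S | g1 = S | (S | Q)
g3 = g2 ^ P = (S | (S | Q)) ^ P
g4 = Q | g3 = Q | ((S | (S | Q)) ^ P)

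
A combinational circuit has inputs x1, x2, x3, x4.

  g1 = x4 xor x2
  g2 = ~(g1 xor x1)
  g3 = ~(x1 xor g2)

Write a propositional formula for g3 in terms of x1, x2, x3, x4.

g1 = x4 xor x2
g2 = ~(g1 xor x1) = ~((x4 xor x2) xor x1)
g3 = ~(x1 xor g2) = ~(x1 xor (~((x4 xor x2) xor x1)))

~(x1 xor (~((x4 xor x2) xor x1)))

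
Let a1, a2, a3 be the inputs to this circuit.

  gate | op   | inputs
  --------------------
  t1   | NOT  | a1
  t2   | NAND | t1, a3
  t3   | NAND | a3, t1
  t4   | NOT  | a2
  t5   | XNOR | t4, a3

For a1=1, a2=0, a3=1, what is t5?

t4 = NOT 0 = 1
t5 = 1 XNOR 1 = 1

1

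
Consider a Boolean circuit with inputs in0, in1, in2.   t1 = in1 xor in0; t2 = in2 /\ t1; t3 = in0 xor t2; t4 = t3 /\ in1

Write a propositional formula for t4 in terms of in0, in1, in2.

t1 = in1 xor in0
t2 = in2 /\ t1 = in2 /\ (in1 xor in0)
t3 = in0 xor t2 = in0 xor (in2 /\ (in1 xor in0))
t4 = t3 /\ in1 = (in0 xor (in2 /\ (in1 xor in0))) /\ in1

(in0 xor (in2 /\ (in1 xor in0))) /\ in1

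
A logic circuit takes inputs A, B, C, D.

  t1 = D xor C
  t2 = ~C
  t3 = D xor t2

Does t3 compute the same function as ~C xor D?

Yes

t2 = ~C
t3 = D xor t2 = D xor ~C
At A=0, B=0, C=0, D=1: circuit gives 0, formula gives 0.
At A=0, B=0, C=0, D=0: circuit gives 1, formula gives 1.
Agrees on all 16 inputs.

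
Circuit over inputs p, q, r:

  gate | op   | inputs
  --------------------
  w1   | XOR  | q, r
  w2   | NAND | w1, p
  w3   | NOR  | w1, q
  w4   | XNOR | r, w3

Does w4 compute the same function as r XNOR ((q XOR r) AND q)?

w1 = q XOR r
w3 = w1 NOR q = (q XOR r) NOR q
w4 = r XNOR w3 = r XNOR ((q XOR r) NOR q)
At p=0, q=0, r=0: circuit gives 0, formula gives 1.

No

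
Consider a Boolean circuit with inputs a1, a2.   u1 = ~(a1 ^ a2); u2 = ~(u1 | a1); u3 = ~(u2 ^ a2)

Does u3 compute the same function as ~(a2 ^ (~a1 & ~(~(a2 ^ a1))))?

u1 = ~(a1 ^ a2)
u2 = ~(u1 | a1) = ~((~(a1 ^ a2)) | a1)
u3 = ~(u2 ^ a2) = ~((~((~(a1 ^ a2)) | a1)) ^ a2)
At a1=1, a2=1: circuit gives 0, formula gives 0.
At a1=0, a2=0: circuit gives 1, formula gives 1.
Agrees on all 4 inputs.

Yes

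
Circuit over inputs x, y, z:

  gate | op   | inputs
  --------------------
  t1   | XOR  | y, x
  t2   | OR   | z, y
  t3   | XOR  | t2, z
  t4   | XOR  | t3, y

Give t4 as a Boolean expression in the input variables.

t2 = z OR y
t3 = t2 XOR z = (z OR y) XOR z
t4 = t3 XOR y = ((z OR y) XOR z) XOR y

((z OR y) XOR z) XOR y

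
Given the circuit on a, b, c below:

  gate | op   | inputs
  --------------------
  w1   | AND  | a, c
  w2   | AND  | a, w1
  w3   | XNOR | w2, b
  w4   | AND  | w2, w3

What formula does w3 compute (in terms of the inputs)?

w1 = a AND c
w2 = a AND w1 = a AND (a AND c)
w3 = w2 XNOR b = (a AND (a AND c)) XNOR b

(a AND (a AND c)) XNOR b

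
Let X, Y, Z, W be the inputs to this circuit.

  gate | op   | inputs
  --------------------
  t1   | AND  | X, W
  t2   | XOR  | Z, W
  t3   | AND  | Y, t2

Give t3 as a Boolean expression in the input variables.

Y AND (Z XOR W)

t2 = Z XOR W
t3 = Y AND t2 = Y AND (Z XOR W)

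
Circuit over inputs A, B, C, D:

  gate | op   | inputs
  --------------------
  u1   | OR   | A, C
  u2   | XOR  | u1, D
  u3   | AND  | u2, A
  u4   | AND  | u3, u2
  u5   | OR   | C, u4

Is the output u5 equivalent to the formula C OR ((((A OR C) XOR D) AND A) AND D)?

No

u1 = A OR C
u2 = u1 XOR D = (A OR C) XOR D
u3 = u2 AND A = ((A OR C) XOR D) AND A
u4 = u3 AND u2 = (((A OR C) XOR D) AND A) AND ((A OR C) XOR D)
u5 = C OR u4 = C OR ((((A OR C) XOR D) AND A) AND ((A OR C) XOR D))
At A=1, B=0, C=0, D=0: circuit gives 1, formula gives 0.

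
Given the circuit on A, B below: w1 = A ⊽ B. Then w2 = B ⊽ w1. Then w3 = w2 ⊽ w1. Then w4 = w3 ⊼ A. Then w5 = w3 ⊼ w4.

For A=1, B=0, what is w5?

w1 = 1 ⊽ 0 = 0
w2 = 0 ⊽ 0 = 1
w3 = 1 ⊽ 0 = 0
w4 = 0 ⊼ 1 = 1
w5 = 0 ⊼ 1 = 1

1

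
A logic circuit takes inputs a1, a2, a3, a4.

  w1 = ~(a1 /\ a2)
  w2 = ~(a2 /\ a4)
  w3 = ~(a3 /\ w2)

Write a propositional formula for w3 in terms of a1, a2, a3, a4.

w2 = ~(a2 /\ a4)
w3 = ~(a3 /\ w2) = ~(a3 /\ (~(a2 /\ a4)))

~(a3 /\ (~(a2 /\ a4)))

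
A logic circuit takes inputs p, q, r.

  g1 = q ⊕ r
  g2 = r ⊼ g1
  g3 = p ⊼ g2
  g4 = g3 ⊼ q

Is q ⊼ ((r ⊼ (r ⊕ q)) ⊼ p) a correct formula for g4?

g1 = q ⊕ r
g2 = r ⊼ g1 = r ⊼ (q ⊕ r)
g3 = p ⊼ g2 = p ⊼ (r ⊼ (q ⊕ r))
g4 = g3 ⊼ q = (p ⊼ (r ⊼ (q ⊕ r))) ⊼ q
At p=0, q=1, r=0: circuit gives 0, formula gives 0.
At p=0, q=0, r=0: circuit gives 1, formula gives 1.
Agrees on all 8 inputs.

Yes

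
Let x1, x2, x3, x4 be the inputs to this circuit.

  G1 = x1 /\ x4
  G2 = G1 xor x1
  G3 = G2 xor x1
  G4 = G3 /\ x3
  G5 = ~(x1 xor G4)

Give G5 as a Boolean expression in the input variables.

~(x1 xor ((((x1 /\ x4) xor x1) xor x1) /\ x3))

G1 = x1 /\ x4
G2 = G1 xor x1 = (x1 /\ x4) xor x1
G3 = G2 xor x1 = ((x1 /\ x4) xor x1) xor x1
G4 = G3 /\ x3 = (((x1 /\ x4) xor x1) xor x1) /\ x3
G5 = ~(x1 xor G4) = ~(x1 xor ((((x1 /\ x4) xor x1) xor x1) /\ x3))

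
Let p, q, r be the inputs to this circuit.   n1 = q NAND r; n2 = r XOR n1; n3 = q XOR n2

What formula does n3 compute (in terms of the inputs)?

n1 = q NAND r
n2 = r XOR n1 = r XOR (q NAND r)
n3 = q XOR n2 = q XOR (r XOR (q NAND r))

q XOR (r XOR (q NAND r))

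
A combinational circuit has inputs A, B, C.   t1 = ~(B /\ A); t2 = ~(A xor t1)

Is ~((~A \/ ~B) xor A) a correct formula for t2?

Yes

t1 = ~(B /\ A)
t2 = ~(A xor t1) = ~(A xor (~(B /\ A)))
At A=0, B=0, C=0: circuit gives 0, formula gives 0.
At A=1, B=0, C=0: circuit gives 1, formula gives 1.
Agrees on all 8 inputs.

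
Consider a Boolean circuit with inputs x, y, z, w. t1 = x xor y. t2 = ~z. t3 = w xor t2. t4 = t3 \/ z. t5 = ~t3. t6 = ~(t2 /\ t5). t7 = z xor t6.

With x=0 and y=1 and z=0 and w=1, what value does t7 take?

t2 = ~0 = 1
t3 = 1 xor 1 = 0
t5 = ~0 = 1
t6 = ~(1 /\ 1) = 0
t7 = 0 xor 0 = 0

0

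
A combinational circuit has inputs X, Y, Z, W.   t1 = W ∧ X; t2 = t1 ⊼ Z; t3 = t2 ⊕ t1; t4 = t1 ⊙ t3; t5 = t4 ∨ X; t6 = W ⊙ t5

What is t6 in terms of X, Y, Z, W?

W ⊙ (((W ∧ X) ⊙ (((W ∧ X) ⊼ Z) ⊕ (W ∧ X))) ∨ X)

t1 = W ∧ X
t2 = t1 ⊼ Z = (W ∧ X) ⊼ Z
t3 = t2 ⊕ t1 = ((W ∧ X) ⊼ Z) ⊕ (W ∧ X)
t4 = t1 ⊙ t3 = (W ∧ X) ⊙ (((W ∧ X) ⊼ Z) ⊕ (W ∧ X))
t5 = t4 ∨ X = ((W ∧ X) ⊙ (((W ∧ X) ⊼ Z) ⊕ (W ∧ X))) ∨ X
t6 = W ⊙ t5 = W ⊙ (((W ∧ X) ⊙ (((W ∧ X) ⊼ Z) ⊕ (W ∧ X))) ∨ X)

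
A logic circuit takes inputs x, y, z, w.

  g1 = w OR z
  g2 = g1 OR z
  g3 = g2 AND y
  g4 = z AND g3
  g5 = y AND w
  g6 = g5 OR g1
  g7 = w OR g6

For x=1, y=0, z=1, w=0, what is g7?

1

g1 = 0 OR 1 = 1
g5 = 0 AND 0 = 0
g6 = 0 OR 1 = 1
g7 = 0 OR 1 = 1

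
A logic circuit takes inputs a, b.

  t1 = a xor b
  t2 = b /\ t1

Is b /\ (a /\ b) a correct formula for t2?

t1 = a xor b
t2 = b /\ t1 = b /\ (a xor b)
At a=0, b=1: circuit gives 1, formula gives 0.

No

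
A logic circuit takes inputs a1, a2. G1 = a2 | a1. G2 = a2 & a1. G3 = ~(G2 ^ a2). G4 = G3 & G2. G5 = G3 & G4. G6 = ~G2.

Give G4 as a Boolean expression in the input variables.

(~((a2 & a1) ^ a2)) & (a2 & a1)

G2 = a2 & a1
G3 = ~(G2 ^ a2) = ~((a2 & a1) ^ a2)
G4 = G3 & G2 = (~((a2 & a1) ^ a2)) & (a2 & a1)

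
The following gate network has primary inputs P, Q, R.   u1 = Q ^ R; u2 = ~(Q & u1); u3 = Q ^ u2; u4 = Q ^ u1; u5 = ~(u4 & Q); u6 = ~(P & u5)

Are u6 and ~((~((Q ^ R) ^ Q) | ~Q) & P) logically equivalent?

u1 = Q ^ R
u4 = Q ^ u1 = Q ^ (Q ^ R)
u5 = ~(u4 & Q) = ~((Q ^ (Q ^ R)) & Q)
u6 = ~(P & u5) = ~(P & (~((Q ^ (Q ^ R)) & Q)))
At P=1, Q=0, R=0: circuit gives 0, formula gives 0.
At P=0, Q=0, R=0: circuit gives 1, formula gives 1.
Agrees on all 8 inputs.

Yes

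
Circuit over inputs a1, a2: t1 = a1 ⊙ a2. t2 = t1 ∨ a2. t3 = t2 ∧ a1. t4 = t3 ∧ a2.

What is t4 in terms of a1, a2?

t1 = a1 ⊙ a2
t2 = t1 ∨ a2 = (a1 ⊙ a2) ∨ a2
t3 = t2 ∧ a1 = ((a1 ⊙ a2) ∨ a2) ∧ a1
t4 = t3 ∧ a2 = (((a1 ⊙ a2) ∨ a2) ∧ a1) ∧ a2

(((a1 ⊙ a2) ∨ a2) ∧ a1) ∧ a2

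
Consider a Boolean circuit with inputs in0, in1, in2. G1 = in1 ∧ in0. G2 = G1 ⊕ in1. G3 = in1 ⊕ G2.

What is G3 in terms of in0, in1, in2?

in1 ⊕ ((in1 ∧ in0) ⊕ in1)

G1 = in1 ∧ in0
G2 = G1 ⊕ in1 = (in1 ∧ in0) ⊕ in1
G3 = in1 ⊕ G2 = in1 ⊕ ((in1 ∧ in0) ⊕ in1)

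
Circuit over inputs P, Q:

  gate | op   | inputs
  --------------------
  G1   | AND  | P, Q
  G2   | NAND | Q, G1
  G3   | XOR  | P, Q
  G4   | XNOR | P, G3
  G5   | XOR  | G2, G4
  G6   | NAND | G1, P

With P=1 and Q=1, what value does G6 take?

0

G1 = 1 AND 1 = 1
G6 = 1 NAND 1 = 0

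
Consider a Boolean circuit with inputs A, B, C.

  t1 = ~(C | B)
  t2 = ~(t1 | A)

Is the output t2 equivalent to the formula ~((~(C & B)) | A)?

No

t1 = ~(C | B)
t2 = ~(t1 | A) = ~((~(C | B)) | A)
At A=0, B=0, C=1: circuit gives 1, formula gives 0.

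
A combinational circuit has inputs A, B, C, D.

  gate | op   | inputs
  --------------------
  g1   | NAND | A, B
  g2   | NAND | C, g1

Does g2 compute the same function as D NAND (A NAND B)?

No

g1 = A NAND B
g2 = C NAND g1 = C NAND (A NAND B)
At A=0, B=0, C=0, D=1: circuit gives 1, formula gives 0.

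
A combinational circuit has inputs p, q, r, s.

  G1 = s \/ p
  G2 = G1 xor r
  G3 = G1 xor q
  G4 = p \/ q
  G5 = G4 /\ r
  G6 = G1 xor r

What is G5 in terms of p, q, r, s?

G4 = p \/ q
G5 = G4 /\ r = (p \/ q) /\ r

(p \/ q) /\ r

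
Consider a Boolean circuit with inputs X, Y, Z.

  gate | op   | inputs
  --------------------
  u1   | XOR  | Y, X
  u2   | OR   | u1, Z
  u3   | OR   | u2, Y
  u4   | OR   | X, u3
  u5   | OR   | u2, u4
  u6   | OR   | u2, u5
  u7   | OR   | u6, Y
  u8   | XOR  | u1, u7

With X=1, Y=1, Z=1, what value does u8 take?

u1 = 1 XOR 1 = 0
u2 = 0 OR 1 = 1
u3 = 1 OR 1 = 1
u4 = 1 OR 1 = 1
u5 = 1 OR 1 = 1
u6 = 1 OR 1 = 1
u7 = 1 OR 1 = 1
u8 = 0 XOR 1 = 1

1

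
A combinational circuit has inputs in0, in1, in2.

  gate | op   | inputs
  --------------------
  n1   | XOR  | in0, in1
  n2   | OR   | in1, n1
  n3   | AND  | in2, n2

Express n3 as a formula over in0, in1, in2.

in2 AND (in1 OR (in0 XOR in1))

n1 = in0 XOR in1
n2 = in1 OR n1 = in1 OR (in0 XOR in1)
n3 = in2 AND n2 = in2 AND (in1 OR (in0 XOR in1))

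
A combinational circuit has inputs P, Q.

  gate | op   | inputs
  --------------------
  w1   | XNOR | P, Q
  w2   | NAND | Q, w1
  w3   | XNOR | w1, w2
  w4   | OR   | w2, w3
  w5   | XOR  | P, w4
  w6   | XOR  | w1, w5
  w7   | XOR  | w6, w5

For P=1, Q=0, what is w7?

0

w1 = 1 XNOR 0 = 0
w2 = 0 NAND 0 = 1
w3 = 0 XNOR 1 = 0
w4 = 1 OR 0 = 1
w5 = 1 XOR 1 = 0
w6 = 0 XOR 0 = 0
w7 = 0 XOR 0 = 0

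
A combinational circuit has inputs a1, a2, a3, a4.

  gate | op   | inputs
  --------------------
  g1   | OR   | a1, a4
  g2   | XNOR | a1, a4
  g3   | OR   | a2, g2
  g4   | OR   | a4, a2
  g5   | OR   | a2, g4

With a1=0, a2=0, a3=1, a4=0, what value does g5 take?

0

g4 = 0 OR 0 = 0
g5 = 0 OR 0 = 0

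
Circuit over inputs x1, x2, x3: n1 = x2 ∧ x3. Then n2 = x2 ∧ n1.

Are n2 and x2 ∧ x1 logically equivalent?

No

n1 = x2 ∧ x3
n2 = x2 ∧ n1 = x2 ∧ (x2 ∧ x3)
At x1=0, x2=1, x3=1: circuit gives 1, formula gives 0.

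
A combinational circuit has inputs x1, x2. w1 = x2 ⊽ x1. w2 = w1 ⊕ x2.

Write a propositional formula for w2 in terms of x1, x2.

w1 = x2 ⊽ x1
w2 = w1 ⊕ x2 = (x2 ⊽ x1) ⊕ x2

(x2 ⊽ x1) ⊕ x2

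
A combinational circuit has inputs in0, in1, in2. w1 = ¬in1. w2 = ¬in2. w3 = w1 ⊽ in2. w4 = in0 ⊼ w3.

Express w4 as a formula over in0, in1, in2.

in0 ⊼ (¬in1 ⊽ in2)

w1 = ¬in1
w3 = w1 ⊽ in2 = ¬in1 ⊽ in2
w4 = in0 ⊼ w3 = in0 ⊼ (¬in1 ⊽ in2)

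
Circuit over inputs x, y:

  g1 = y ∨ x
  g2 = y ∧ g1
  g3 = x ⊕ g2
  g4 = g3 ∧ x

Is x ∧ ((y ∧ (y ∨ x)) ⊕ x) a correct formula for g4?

g1 = y ∨ x
g2 = y ∧ g1 = y ∧ (y ∨ x)
g3 = x ⊕ g2 = x ⊕ (y ∧ (y ∨ x))
g4 = g3 ∧ x = (x ⊕ (y ∧ (y ∨ x))) ∧ x
At x=0, y=0: circuit gives 0, formula gives 0.
At x=1, y=0: circuit gives 1, formula gives 1.
Agrees on all 4 inputs.

Yes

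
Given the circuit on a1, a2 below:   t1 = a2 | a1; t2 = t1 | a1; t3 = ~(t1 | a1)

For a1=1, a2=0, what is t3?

t1 = 0 | 1 = 1
t3 = ~(1 | 1) = 0

0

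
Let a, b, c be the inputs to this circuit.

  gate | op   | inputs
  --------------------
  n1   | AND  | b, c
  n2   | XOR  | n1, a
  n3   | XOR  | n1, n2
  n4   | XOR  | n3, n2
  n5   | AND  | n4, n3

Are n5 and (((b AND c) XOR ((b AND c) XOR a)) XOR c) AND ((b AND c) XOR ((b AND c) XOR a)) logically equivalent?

No

n1 = b AND c
n2 = n1 XOR a = (b AND c) XOR a
n3 = n1 XOR n2 = (b AND c) XOR ((b AND c) XOR a)
n4 = n3 XOR n2 = ((b AND c) XOR ((b AND c) XOR a)) XOR ((b AND c) XOR a)
n5 = n4 AND n3 = (((b AND c) XOR ((b AND c) XOR a)) XOR ((b AND c) XOR a)) AND ((b AND c) XOR ((b AND c) XOR a))
At a=1, b=0, c=0: circuit gives 0, formula gives 1.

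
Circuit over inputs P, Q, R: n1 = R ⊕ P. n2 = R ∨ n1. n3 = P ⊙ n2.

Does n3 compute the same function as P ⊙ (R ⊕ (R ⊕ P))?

No

n1 = R ⊕ P
n2 = R ∨ n1 = R ∨ (R ⊕ P)
n3 = P ⊙ n2 = P ⊙ (R ∨ (R ⊕ P))
At P=0, Q=0, R=1: circuit gives 0, formula gives 1.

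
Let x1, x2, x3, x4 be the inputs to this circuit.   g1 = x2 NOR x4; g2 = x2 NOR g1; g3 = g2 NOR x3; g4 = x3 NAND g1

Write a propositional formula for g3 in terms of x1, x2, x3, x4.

g1 = x2 NOR x4
g2 = x2 NOR g1 = x2 NOR (x2 NOR x4)
g3 = g2 NOR x3 = (x2 NOR (x2 NOR x4)) NOR x3

(x2 NOR (x2 NOR x4)) NOR x3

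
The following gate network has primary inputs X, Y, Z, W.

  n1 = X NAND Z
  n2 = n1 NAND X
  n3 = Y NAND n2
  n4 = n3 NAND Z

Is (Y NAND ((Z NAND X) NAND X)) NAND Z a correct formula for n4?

Yes

n1 = X NAND Z
n2 = n1 NAND X = (X NAND Z) NAND X
n3 = Y NAND n2 = Y NAND ((X NAND Z) NAND X)
n4 = n3 NAND Z = (Y NAND ((X NAND Z) NAND X)) NAND Z
At X=0, Y=0, Z=1, W=0: circuit gives 0, formula gives 0.
At X=0, Y=0, Z=0, W=0: circuit gives 1, formula gives 1.
Agrees on all 16 inputs.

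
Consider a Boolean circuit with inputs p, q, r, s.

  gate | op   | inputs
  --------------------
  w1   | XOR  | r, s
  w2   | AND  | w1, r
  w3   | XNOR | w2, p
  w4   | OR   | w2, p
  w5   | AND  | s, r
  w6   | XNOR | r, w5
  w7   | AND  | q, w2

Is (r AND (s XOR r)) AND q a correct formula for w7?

w1 = r XOR s
w2 = w1 AND r = (r XOR s) AND r
w7 = q AND w2 = q AND ((r XOR s) AND r)
At p=0, q=0, r=0, s=0: circuit gives 0, formula gives 0.
At p=0, q=1, r=1, s=0: circuit gives 1, formula gives 1.
Agrees on all 16 inputs.

Yes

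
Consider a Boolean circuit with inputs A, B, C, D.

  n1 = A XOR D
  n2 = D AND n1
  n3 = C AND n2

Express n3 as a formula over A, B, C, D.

C AND (D AND (A XOR D))

n1 = A XOR D
n2 = D AND n1 = D AND (A XOR D)
n3 = C AND n2 = C AND (D AND (A XOR D))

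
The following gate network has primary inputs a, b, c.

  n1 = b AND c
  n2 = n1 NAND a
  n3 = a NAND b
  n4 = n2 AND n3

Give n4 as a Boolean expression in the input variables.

n1 = b AND c
n2 = n1 NAND a = (b AND c) NAND a
n3 = a NAND b
n4 = n2 AND n3 = ((b AND c) NAND a) AND (a NAND b)

((b AND c) NAND a) AND (a NAND b)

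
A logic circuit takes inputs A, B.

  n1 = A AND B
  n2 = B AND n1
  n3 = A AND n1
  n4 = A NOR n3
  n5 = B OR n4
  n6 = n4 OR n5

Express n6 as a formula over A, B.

n1 = A AND B
n3 = A AND n1 = A AND (A AND B)
n4 = A NOR n3 = A NOR (A AND (A AND B))
n5 = B OR n4 = B OR (A NOR (A AND (A AND B)))
n6 = n4 OR n5 = (A NOR (A AND (A AND B))) OR (B OR (A NOR (A AND (A AND B))))

(A NOR (A AND (A AND B))) OR (B OR (A NOR (A AND (A AND B))))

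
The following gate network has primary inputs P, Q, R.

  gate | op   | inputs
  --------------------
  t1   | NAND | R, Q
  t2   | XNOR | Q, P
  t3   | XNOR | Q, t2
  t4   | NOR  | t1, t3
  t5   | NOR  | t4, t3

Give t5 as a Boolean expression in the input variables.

t1 = R NAND Q
t2 = Q XNOR P
t3 = Q XNOR t2 = Q XNOR (Q XNOR P)
t4 = t1 NOR t3 = (R NAND Q) NOR (Q XNOR (Q XNOR P))
t5 = t4 NOR t3 = ((R NAND Q) NOR (Q XNOR (Q XNOR P))) NOR (Q XNOR (Q XNOR P))

((R NAND Q) NOR (Q XNOR (Q XNOR P))) NOR (Q XNOR (Q XNOR P))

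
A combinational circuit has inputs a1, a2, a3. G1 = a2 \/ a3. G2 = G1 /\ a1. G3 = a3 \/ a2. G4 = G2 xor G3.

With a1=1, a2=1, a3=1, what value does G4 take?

0

G1 = 1 \/ 1 = 1
G2 = 1 /\ 1 = 1
G3 = 1 \/ 1 = 1
G4 = 1 xor 1 = 0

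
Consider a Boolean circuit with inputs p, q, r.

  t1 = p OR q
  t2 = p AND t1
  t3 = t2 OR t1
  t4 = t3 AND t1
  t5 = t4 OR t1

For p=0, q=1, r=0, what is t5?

1

t1 = 0 OR 1 = 1
t2 = 0 AND 1 = 0
t3 = 0 OR 1 = 1
t4 = 1 AND 1 = 1
t5 = 1 OR 1 = 1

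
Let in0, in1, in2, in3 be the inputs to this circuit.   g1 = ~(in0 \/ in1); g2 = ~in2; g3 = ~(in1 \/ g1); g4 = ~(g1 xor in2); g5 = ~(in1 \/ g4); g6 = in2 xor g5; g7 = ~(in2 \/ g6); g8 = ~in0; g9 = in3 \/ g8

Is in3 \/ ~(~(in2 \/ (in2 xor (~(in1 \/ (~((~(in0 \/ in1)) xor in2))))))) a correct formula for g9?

No

g8 = ~in0
g9 = in3 \/ g8 = in3 \/ ~in0
At in0=0, in1=1, in2=0, in3=0: circuit gives 1, formula gives 0.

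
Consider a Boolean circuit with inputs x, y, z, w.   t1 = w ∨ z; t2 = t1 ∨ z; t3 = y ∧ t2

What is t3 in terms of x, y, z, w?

t1 = w ∨ z
t2 = t1 ∨ z = (w ∨ z) ∨ z
t3 = y ∧ t2 = y ∧ ((w ∨ z) ∨ z)

y ∧ ((w ∨ z) ∨ z)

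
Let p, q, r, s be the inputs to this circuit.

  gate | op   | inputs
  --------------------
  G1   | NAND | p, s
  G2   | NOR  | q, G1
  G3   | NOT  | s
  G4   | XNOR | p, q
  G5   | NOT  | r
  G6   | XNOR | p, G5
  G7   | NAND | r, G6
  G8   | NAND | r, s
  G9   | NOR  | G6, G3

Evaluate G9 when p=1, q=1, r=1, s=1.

1

G3 = NOT 1 = 0
G5 = NOT 1 = 0
G6 = 1 XNOR 0 = 0
G9 = 0 NOR 0 = 1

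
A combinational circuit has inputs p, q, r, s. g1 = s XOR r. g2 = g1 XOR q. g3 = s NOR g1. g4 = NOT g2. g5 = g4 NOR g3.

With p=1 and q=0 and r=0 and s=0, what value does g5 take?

0

g1 = 0 XOR 0 = 0
g2 = 0 XOR 0 = 0
g3 = 0 NOR 0 = 1
g4 = NOT 0 = 1
g5 = 1 NOR 1 = 0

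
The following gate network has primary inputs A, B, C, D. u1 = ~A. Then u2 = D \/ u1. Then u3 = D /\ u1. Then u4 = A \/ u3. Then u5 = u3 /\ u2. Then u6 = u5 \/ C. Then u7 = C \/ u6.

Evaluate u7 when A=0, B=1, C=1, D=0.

u1 = ~0 = 1
u2 = 0 \/ 1 = 1
u3 = 0 /\ 1 = 0
u5 = 0 /\ 1 = 0
u6 = 0 \/ 1 = 1
u7 = 1 \/ 1 = 1

1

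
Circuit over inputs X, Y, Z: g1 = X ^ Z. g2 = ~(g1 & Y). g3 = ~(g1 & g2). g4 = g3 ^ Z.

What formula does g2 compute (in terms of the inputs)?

g1 = X ^ Z
g2 = ~(g1 & Y) = ~((X ^ Z) & Y)

~((X ^ Z) & Y)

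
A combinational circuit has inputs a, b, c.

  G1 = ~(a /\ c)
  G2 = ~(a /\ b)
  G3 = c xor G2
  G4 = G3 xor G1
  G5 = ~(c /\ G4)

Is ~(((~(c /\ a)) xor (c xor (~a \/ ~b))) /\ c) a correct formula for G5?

Yes

G1 = ~(a /\ c)
G2 = ~(a /\ b)
G3 = c xor G2 = c xor (~(a /\ b))
G4 = G3 xor G1 = (c xor (~(a /\ b))) xor (~(a /\ c))
G5 = ~(c /\ G4) = ~(c /\ ((c xor (~(a /\ b))) xor (~(a /\ c))))
At a=0, b=0, c=1: circuit gives 0, formula gives 0.
At a=0, b=0, c=0: circuit gives 1, formula gives 1.
Agrees on all 8 inputs.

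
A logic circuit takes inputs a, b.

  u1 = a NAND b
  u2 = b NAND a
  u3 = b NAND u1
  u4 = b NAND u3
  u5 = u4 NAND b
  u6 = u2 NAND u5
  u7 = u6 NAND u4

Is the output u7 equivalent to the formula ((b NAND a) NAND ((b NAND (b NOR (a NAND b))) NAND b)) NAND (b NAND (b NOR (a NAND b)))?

No

u1 = a NAND b
u2 = b NAND a
u3 = b NAND u1 = b NAND (a NAND b)
u4 = b NAND u3 = b NAND (b NAND (a NAND b))
u5 = u4 NAND b = (b NAND (b NAND (a NAND b))) NAND b
u6 = u2 NAND u5 = (b NAND a) NAND ((b NAND (b NAND (a NAND b))) NAND b)
u7 = u6 NAND u4 = ((b NAND a) NAND ((b NAND (b NAND (a NAND b))) NAND b)) NAND (b NAND (b NAND (a NAND b)))
At a=1, b=1: circuit gives 1, formula gives 0.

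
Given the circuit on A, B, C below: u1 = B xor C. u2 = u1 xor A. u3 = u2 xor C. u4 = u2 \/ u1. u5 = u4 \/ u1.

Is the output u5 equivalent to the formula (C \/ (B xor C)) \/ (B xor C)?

u1 = B xor C
u2 = u1 xor A = (B xor C) xor A
u4 = u2 \/ u1 = ((B xor C) xor A) \/ (B xor C)
u5 = u4 \/ u1 = (((B xor C) xor A) \/ (B xor C)) \/ (B xor C)
At A=0, B=1, C=1: circuit gives 0, formula gives 1.

No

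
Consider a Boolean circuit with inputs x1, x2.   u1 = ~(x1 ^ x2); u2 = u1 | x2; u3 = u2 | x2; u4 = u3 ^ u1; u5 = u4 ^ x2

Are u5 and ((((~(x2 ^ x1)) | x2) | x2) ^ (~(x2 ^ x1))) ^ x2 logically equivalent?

u1 = ~(x1 ^ x2)
u2 = u1 | x2 = (~(x1 ^ x2)) | x2
u3 = u2 | x2 = ((~(x1 ^ x2)) | x2) | x2
u4 = u3 ^ u1 = (((~(x1 ^ x2)) | x2) | x2) ^ (~(x1 ^ x2))
u5 = u4 ^ x2 = ((((~(x1 ^ x2)) | x2) | x2) ^ (~(x1 ^ x2))) ^ x2
At x1=0, x2=0: circuit gives 0, formula gives 0.
At x1=1, x2=1: circuit gives 1, formula gives 1.
Agrees on all 4 inputs.

Yes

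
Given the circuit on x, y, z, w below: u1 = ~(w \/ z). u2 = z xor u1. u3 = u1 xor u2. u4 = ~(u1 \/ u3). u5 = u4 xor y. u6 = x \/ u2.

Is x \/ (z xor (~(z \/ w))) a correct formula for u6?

u1 = ~(w \/ z)
u2 = z xor u1 = z xor (~(w \/ z))
u6 = x \/ u2 = x \/ (z xor (~(w \/ z)))
At x=0, y=0, z=0, w=1: circuit gives 0, formula gives 0.
At x=0, y=0, z=0, w=0: circuit gives 1, formula gives 1.
Agrees on all 16 inputs.

Yes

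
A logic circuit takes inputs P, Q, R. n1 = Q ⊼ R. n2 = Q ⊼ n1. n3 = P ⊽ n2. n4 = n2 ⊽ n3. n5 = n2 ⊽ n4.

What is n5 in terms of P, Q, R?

(Q ⊼ (Q ⊼ R)) ⊽ ((Q ⊼ (Q ⊼ R)) ⊽ (P ⊽ (Q ⊼ (Q ⊼ R))))

n1 = Q ⊼ R
n2 = Q ⊼ n1 = Q ⊼ (Q ⊼ R)
n3 = P ⊽ n2 = P ⊽ (Q ⊼ (Q ⊼ R))
n4 = n2 ⊽ n3 = (Q ⊼ (Q ⊼ R)) ⊽ (P ⊽ (Q ⊼ (Q ⊼ R)))
n5 = n2 ⊽ n4 = (Q ⊼ (Q ⊼ R)) ⊽ ((Q ⊼ (Q ⊼ R)) ⊽ (P ⊽ (Q ⊼ (Q ⊼ R))))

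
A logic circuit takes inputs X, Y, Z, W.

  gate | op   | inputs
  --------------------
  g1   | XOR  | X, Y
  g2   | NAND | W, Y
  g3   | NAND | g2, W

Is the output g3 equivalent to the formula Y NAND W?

No

g2 = W NAND Y
g3 = g2 NAND W = (W NAND Y) NAND W
At X=0, Y=0, Z=0, W=1: circuit gives 0, formula gives 1.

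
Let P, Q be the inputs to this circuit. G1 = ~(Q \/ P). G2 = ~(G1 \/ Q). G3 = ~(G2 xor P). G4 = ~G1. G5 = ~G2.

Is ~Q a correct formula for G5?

No

G1 = ~(Q \/ P)
G2 = ~(G1 \/ Q) = ~((~(Q \/ P)) \/ Q)
G5 = ~G2 = ~(~((~(Q \/ P)) \/ Q))
At P=0, Q=1: circuit gives 1, formula gives 0.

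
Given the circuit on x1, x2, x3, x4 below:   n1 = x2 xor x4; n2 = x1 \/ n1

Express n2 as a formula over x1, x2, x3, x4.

x1 \/ (x2 xor x4)

n1 = x2 xor x4
n2 = x1 \/ n1 = x1 \/ (x2 xor x4)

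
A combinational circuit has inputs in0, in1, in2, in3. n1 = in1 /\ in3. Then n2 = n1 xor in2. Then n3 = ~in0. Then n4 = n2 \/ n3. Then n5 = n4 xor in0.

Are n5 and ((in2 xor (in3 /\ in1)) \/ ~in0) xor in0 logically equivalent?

n1 = in1 /\ in3
n2 = n1 xor in2 = (in1 /\ in3) xor in2
n3 = ~in0
n4 = n2 \/ n3 = ((in1 /\ in3) xor in2) \/ ~in0
n5 = n4 xor in0 = (((in1 /\ in3) xor in2) \/ ~in0) xor in0
At in0=1, in1=0, in2=1, in3=0: circuit gives 0, formula gives 0.
At in0=0, in1=0, in2=0, in3=0: circuit gives 1, formula gives 1.
Agrees on all 16 inputs.

Yes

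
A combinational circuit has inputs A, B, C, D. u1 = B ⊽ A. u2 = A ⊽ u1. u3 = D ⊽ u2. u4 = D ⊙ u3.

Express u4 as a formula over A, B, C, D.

u1 = B ⊽ A
u2 = A ⊽ u1 = A ⊽ (B ⊽ A)
u3 = D ⊽ u2 = D ⊽ (A ⊽ (B ⊽ A))
u4 = D ⊙ u3 = D ⊙ (D ⊽ (A ⊽ (B ⊽ A)))

D ⊙ (D ⊽ (A ⊽ (B ⊽ A)))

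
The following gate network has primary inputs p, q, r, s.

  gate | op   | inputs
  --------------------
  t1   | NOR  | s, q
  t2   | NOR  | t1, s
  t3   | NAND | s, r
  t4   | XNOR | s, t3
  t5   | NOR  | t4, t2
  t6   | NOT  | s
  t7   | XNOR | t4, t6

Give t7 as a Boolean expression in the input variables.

t3 = s NAND r
t4 = s XNOR t3 = s XNOR (s NAND r)
t6 = NOT s
t7 = t4 XNOR t6 = (s XNOR (s NAND r)) XNOR NOT s

(s XNOR (s NAND r)) XNOR NOT s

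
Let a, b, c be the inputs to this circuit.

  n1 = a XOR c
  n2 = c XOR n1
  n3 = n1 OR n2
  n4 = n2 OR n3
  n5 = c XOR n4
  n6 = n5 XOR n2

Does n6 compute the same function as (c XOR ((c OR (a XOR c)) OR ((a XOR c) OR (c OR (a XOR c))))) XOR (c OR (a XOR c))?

n1 = a XOR c
n2 = c XOR n1 = c XOR (a XOR c)
n3 = n1 OR n2 = (a XOR c) OR (c XOR (a XOR c))
n4 = n2 OR n3 = (c XOR (a XOR c)) OR ((a XOR c) OR (c XOR (a XOR c)))
n5 = c XOR n4 = c XOR ((c XOR (a XOR c)) OR ((a XOR c) OR (c XOR (a XOR c))))
n6 = n5 XOR n2 = (c XOR ((c XOR (a XOR c)) OR ((a XOR c) OR (c XOR (a XOR c))))) XOR (c XOR (a XOR c))
At a=0, b=0, c=1: circuit gives 0, formula gives 1.

No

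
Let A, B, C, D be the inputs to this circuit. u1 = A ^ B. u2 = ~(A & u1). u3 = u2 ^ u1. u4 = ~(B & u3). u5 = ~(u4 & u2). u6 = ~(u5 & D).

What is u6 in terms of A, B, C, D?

u1 = A ^ B
u2 = ~(A & u1) = ~(A & (A ^ B))
u3 = u2 ^ u1 = (~(A & (A ^ B))) ^ (A ^ B)
u4 = ~(B & u3) = ~(B & ((~(A & (A ^ B))) ^ (A ^ B)))
u5 = ~(u4 & u2) = ~((~(B & ((~(A & (A ^ B))) ^ (A ^ B)))) & (~(A & (A ^ B))))
u6 = ~(u5 & D) = ~((~((~(B & ((~(A & (A ^ B))) ^ (A ^ B)))) & (~(A & (A ^ B))))) & D)

~((~((~(B & ((~(A & (A ^ B))) ^ (A ^ B)))) & (~(A & (A ^ B))))) & D)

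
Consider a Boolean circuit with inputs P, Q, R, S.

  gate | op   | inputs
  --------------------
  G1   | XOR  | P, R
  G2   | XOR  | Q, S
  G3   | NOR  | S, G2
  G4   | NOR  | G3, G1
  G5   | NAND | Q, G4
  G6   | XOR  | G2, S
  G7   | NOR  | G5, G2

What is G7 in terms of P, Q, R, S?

(Q NAND ((S NOR (Q XOR S)) NOR (P XOR R))) NOR (Q XOR S)

G1 = P XOR R
G2 = Q XOR S
G3 = S NOR G2 = S NOR (Q XOR S)
G4 = G3 NOR G1 = (S NOR (Q XOR S)) NOR (P XOR R)
G5 = Q NAND G4 = Q NAND ((S NOR (Q XOR S)) NOR (P XOR R))
G7 = G5 NOR G2 = (Q NAND ((S NOR (Q XOR S)) NOR (P XOR R))) NOR (Q XOR S)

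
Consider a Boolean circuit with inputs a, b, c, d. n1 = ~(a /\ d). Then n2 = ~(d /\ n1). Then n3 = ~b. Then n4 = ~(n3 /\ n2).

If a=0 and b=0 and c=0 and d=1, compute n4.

1

n1 = ~(0 /\ 1) = 1
n2 = ~(1 /\ 1) = 0
n3 = ~0 = 1
n4 = ~(1 /\ 0) = 1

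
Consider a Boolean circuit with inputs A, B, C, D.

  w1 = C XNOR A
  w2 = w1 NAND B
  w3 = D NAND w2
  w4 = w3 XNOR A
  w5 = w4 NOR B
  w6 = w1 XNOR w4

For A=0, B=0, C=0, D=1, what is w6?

w1 = 0 XNOR 0 = 1
w2 = 1 NAND 0 = 1
w3 = 1 NAND 1 = 0
w4 = 0 XNOR 0 = 1
w6 = 1 XNOR 1 = 1

1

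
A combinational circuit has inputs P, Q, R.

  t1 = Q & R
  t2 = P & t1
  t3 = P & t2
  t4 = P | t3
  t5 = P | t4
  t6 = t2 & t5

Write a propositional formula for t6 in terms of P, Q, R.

t1 = Q & R
t2 = P & t1 = P & (Q & R)
t3 = P & t2 = P & (P & (Q & R))
t4 = P | t3 = P | (P & (P & (Q & R)))
t5 = P | t4 = P | (P | (P & (P & (Q & R))))
t6 = t2 & t5 = (P & (Q & R)) & (P | (P | (P & (P & (Q & R)))))

(P & (Q & R)) & (P | (P | (P & (P & (Q & R)))))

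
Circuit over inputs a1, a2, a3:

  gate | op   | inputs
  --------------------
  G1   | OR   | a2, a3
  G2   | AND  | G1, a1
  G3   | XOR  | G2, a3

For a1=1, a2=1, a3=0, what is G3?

G1 = 1 OR 0 = 1
G2 = 1 AND 1 = 1
G3 = 1 XOR 0 = 1

1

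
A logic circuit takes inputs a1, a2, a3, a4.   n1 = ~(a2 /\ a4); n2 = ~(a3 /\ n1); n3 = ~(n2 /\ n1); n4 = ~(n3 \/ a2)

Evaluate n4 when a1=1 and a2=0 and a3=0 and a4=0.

n1 = ~(0 /\ 0) = 1
n2 = ~(0 /\ 1) = 1
n3 = ~(1 /\ 1) = 0
n4 = ~(0 \/ 0) = 1

1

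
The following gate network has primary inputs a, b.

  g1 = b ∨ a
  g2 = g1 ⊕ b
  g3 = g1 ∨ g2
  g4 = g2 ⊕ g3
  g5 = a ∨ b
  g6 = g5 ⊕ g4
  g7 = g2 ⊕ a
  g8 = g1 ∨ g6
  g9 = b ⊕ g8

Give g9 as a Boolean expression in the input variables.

g1 = b ∨ a
g2 = g1 ⊕ b = (b ∨ a) ⊕ b
g3 = g1 ∨ g2 = (b ∨ a) ∨ ((b ∨ a) ⊕ b)
g4 = g2 ⊕ g3 = ((b ∨ a) ⊕ b) ⊕ ((b ∨ a) ∨ ((b ∨ a) ⊕ b))
g5 = a ∨ b
g6 = g5 ⊕ g4 = (a ∨ b) ⊕ (((b ∨ a) ⊕ b) ⊕ ((b ∨ a) ∨ ((b ∨ a) ⊕ b)))
g8 = g1 ∨ g6 = (b ∨ a) ∨ ((a ∨ b) ⊕ (((b ∨ a) ⊕ b) ⊕ ((b ∨ a) ∨ ((b ∨ a) ⊕ b))))
g9 = b ⊕ g8 = b ⊕ ((b ∨ a) ∨ ((a ∨ b) ⊕ (((b ∨ a) ⊕ b) ⊕ ((b ∨ a) ∨ ((b ∨ a) ⊕ b)))))

b ⊕ ((b ∨ a) ∨ ((a ∨ b) ⊕ (((b ∨ a) ⊕ b) ⊕ ((b ∨ a) ∨ ((b ∨ a) ⊕ b)))))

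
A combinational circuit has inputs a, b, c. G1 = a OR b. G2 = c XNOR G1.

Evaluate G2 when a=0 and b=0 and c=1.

0

G1 = 0 OR 0 = 0
G2 = 1 XNOR 0 = 0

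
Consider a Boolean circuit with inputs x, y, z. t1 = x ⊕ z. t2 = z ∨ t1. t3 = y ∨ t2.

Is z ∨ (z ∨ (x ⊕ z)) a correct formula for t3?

No

t1 = x ⊕ z
t2 = z ∨ t1 = z ∨ (x ⊕ z)
t3 = y ∨ t2 = y ∨ (z ∨ (x ⊕ z))
At x=0, y=1, z=0: circuit gives 1, formula gives 0.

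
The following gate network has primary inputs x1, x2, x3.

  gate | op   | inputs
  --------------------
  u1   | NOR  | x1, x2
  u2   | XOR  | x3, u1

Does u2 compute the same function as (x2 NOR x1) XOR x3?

u1 = x1 NOR x2
u2 = x3 XOR u1 = x3 XOR (x1 NOR x2)
At x1=0, x2=0, x3=1: circuit gives 0, formula gives 0.
At x1=0, x2=0, x3=0: circuit gives 1, formula gives 1.
Agrees on all 8 inputs.

Yes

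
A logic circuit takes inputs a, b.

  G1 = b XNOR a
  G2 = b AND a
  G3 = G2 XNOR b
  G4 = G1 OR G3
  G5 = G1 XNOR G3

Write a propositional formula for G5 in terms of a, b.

(b XNOR a) XNOR ((b AND a) XNOR b)

G1 = b XNOR a
G2 = b AND a
G3 = G2 XNOR b = (b AND a) XNOR b
G5 = G1 XNOR G3 = (b XNOR a) XNOR ((b AND a) XNOR b)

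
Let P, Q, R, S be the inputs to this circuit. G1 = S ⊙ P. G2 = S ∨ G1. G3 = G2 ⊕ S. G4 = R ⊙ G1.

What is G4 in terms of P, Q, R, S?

R ⊙ (S ⊙ P)

G1 = S ⊙ P
G4 = R ⊙ G1 = R ⊙ (S ⊙ P)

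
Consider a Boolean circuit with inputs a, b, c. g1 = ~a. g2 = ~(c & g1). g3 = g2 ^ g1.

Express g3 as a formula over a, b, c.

g1 = ~a
g2 = ~(c & g1) = ~(c & ~a)
g3 = g2 ^ g1 = (~(c & ~a)) ^ ~a

(~(c & ~a)) ^ ~a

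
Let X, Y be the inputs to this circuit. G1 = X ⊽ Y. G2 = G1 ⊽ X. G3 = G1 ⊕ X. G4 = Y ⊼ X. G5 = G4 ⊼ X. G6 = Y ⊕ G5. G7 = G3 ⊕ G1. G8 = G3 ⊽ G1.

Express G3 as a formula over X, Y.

G1 = X ⊽ Y
G3 = G1 ⊕ X = (X ⊽ Y) ⊕ X

(X ⊽ Y) ⊕ X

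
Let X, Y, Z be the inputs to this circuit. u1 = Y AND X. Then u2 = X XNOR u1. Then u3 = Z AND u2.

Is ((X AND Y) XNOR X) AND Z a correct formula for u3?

Yes

u1 = Y AND X
u2 = X XNOR u1 = X XNOR (Y AND X)
u3 = Z AND u2 = Z AND (X XNOR (Y AND X))
At X=0, Y=0, Z=0: circuit gives 0, formula gives 0.
At X=0, Y=0, Z=1: circuit gives 1, formula gives 1.
Agrees on all 8 inputs.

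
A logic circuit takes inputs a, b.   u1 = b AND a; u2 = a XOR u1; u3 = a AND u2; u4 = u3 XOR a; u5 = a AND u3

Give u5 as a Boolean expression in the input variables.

u1 = b AND a
u2 = a XOR u1 = a XOR (b AND a)
u3 = a AND u2 = a AND (a XOR (b AND a))
u5 = a AND u3 = a AND (a AND (a XOR (b AND a)))

a AND (a AND (a XOR (b AND a)))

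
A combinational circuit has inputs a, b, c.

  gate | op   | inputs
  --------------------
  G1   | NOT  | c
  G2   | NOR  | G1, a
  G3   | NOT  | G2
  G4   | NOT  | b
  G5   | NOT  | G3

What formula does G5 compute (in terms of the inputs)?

G1 = NOT c
G2 = G1 NOR a = NOT c NOR a
G3 = NOT G2 = NOT (NOT c NOR a)
G5 = NOT G3 = NOT NOT (NOT c NOR a)

NOT NOT (NOT c NOR a)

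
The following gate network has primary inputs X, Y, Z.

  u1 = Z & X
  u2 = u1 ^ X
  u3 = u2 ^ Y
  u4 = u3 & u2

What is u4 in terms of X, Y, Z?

u1 = Z & X
u2 = u1 ^ X = (Z & X) ^ X
u3 = u2 ^ Y = ((Z & X) ^ X) ^ Y
u4 = u3 & u2 = (((Z & X) ^ X) ^ Y) & ((Z & X) ^ X)

(((Z & X) ^ X) ^ Y) & ((Z & X) ^ X)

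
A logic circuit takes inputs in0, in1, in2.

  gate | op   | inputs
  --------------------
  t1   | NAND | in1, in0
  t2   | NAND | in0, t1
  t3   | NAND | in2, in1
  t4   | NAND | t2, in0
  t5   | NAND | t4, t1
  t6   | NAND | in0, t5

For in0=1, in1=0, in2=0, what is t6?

1

t1 = 0 NAND 1 = 1
t2 = 1 NAND 1 = 0
t4 = 0 NAND 1 = 1
t5 = 1 NAND 1 = 0
t6 = 1 NAND 0 = 1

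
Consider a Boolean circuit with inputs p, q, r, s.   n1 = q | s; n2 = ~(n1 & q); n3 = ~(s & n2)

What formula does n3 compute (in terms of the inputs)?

~(s & (~((q | s) & q)))

n1 = q | s
n2 = ~(n1 & q) = ~((q | s) & q)
n3 = ~(s & n2) = ~(s & (~((q | s) & q)))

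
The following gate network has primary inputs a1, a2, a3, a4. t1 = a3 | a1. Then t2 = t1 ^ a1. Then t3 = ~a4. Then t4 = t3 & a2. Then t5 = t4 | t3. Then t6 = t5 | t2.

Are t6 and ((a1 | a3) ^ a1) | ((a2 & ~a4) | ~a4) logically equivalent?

t1 = a3 | a1
t2 = t1 ^ a1 = (a3 | a1) ^ a1
t3 = ~a4
t4 = t3 & a2 = ~a4 & a2
t5 = t4 | t3 = (~a4 & a2) | ~a4
t6 = t5 | t2 = ((~a4 & a2) | ~a4) | ((a3 | a1) ^ a1)
At a1=0, a2=0, a3=0, a4=1: circuit gives 0, formula gives 0.
At a1=0, a2=0, a3=0, a4=0: circuit gives 1, formula gives 1.
Agrees on all 16 inputs.

Yes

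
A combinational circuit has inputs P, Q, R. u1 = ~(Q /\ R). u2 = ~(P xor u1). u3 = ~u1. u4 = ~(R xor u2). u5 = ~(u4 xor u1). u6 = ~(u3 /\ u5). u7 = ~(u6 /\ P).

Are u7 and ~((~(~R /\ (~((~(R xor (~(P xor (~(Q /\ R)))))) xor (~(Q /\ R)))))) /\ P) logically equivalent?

No

u1 = ~(Q /\ R)
u2 = ~(P xor u1) = ~(P xor (~(Q /\ R)))
u3 = ~u1 = ~(~(Q /\ R))
u4 = ~(R xor u2) = ~(R xor (~(P xor (~(Q /\ R)))))
u5 = ~(u4 xor u1) = ~((~(R xor (~(P xor (~(Q /\ R)))))) xor (~(Q /\ R)))
u6 = ~(u3 /\ u5) = ~(~(~(Q /\ R)) /\ (~((~(R xor (~(P xor (~(Q /\ R)))))) xor (~(Q /\ R)))))
u7 = ~(u6 /\ P) = ~((~(~(~(Q /\ R)) /\ (~((~(R xor (~(P xor (~(Q /\ R)))))) xor (~(Q /\ R)))))) /\ P)
At P=1, Q=1, R=1: circuit gives 1, formula gives 0.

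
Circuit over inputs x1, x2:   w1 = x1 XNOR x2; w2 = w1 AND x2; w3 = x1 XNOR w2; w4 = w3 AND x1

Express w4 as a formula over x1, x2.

(x1 XNOR ((x1 XNOR x2) AND x2)) AND x1

w1 = x1 XNOR x2
w2 = w1 AND x2 = (x1 XNOR x2) AND x2
w3 = x1 XNOR w2 = x1 XNOR ((x1 XNOR x2) AND x2)
w4 = w3 AND x1 = (x1 XNOR ((x1 XNOR x2) AND x2)) AND x1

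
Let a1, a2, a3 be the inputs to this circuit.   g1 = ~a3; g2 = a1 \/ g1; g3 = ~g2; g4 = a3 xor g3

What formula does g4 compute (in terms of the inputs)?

a3 xor ~(a1 \/ ~a3)

g1 = ~a3
g2 = a1 \/ g1 = a1 \/ ~a3
g3 = ~g2 = ~(a1 \/ ~a3)
g4 = a3 xor g3 = a3 xor ~(a1 \/ ~a3)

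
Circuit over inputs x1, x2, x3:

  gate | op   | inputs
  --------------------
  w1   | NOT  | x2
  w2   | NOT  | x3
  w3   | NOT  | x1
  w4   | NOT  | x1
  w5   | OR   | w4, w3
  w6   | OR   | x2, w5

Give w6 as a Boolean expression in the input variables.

w3 = NOT x1
w4 = NOT x1
w5 = w4 OR w3 = NOT x1 OR NOT x1
w6 = x2 OR w5 = x2 OR (NOT x1 OR NOT x1)

x2 OR (NOT x1 OR NOT x1)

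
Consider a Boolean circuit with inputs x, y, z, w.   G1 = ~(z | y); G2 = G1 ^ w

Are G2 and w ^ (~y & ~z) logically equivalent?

G1 = ~(z | y)
G2 = G1 ^ w = (~(z | y)) ^ w
At x=0, y=0, z=0, w=1: circuit gives 0, formula gives 0.
At x=0, y=0, z=0, w=0: circuit gives 1, formula gives 1.
Agrees on all 16 inputs.

Yes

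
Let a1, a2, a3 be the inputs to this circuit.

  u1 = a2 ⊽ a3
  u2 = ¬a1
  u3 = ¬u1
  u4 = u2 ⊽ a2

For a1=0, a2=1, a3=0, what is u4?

0

u2 = ¬0 = 1
u4 = 1 ⊽ 1 = 0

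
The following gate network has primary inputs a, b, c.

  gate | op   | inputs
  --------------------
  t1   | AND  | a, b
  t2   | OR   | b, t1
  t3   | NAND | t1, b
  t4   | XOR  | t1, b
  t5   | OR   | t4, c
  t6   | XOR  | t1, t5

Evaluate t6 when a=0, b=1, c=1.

t1 = 0 AND 1 = 0
t4 = 0 XOR 1 = 1
t5 = 1 OR 1 = 1
t6 = 0 XOR 1 = 1

1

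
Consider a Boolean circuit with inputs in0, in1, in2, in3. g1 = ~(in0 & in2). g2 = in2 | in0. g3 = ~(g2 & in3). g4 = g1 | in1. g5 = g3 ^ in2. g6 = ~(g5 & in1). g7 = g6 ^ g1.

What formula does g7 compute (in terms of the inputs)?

(~(((~((in2 | in0) & in3)) ^ in2) & in1)) ^ (~(in0 & in2))

g1 = ~(in0 & in2)
g2 = in2 | in0
g3 = ~(g2 & in3) = ~((in2 | in0) & in3)
g5 = g3 ^ in2 = (~((in2 | in0) & in3)) ^ in2
g6 = ~(g5 & in1) = ~(((~((in2 | in0) & in3)) ^ in2) & in1)
g7 = g6 ^ g1 = (~(((~((in2 | in0) & in3)) ^ in2) & in1)) ^ (~(in0 & in2))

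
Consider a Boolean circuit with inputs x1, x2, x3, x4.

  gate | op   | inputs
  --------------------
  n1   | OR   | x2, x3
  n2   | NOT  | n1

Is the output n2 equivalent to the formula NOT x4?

No

n1 = x2 OR x3
n2 = NOT n1 = NOT (x2 OR x3)
At x1=0, x2=0, x3=0, x4=1: circuit gives 1, formula gives 0.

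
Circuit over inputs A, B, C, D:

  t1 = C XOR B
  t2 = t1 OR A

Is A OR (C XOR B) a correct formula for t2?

Yes

t1 = C XOR B
t2 = t1 OR A = (C XOR B) OR A
At A=0, B=0, C=0, D=0: circuit gives 0, formula gives 0.
At A=0, B=0, C=1, D=0: circuit gives 1, formula gives 1.
Agrees on all 16 inputs.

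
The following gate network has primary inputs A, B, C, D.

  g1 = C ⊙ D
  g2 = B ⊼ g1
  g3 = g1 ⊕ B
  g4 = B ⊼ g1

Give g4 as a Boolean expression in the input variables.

B ⊼ (C ⊙ D)

g1 = C ⊙ D
g4 = B ⊼ g1 = B ⊼ (C ⊙ D)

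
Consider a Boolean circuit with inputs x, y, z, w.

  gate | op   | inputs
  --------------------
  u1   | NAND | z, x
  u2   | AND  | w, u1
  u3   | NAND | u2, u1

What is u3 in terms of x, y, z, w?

(w AND (z NAND x)) NAND (z NAND x)

u1 = z NAND x
u2 = w AND u1 = w AND (z NAND x)
u3 = u2 NAND u1 = (w AND (z NAND x)) NAND (z NAND x)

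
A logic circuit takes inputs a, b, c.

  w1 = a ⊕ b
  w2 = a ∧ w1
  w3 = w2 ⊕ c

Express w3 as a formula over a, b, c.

w1 = a ⊕ b
w2 = a ∧ w1 = a ∧ (a ⊕ b)
w3 = w2 ⊕ c = (a ∧ (a ⊕ b)) ⊕ c

(a ∧ (a ⊕ b)) ⊕ c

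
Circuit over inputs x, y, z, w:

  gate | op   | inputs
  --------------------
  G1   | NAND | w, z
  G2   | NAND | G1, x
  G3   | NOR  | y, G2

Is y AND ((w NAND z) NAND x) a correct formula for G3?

G1 = w NAND z
G2 = G1 NAND x = (w NAND z) NAND x
G3 = y NOR G2 = y NOR ((w NAND z) NAND x)
At x=0, y=1, z=0, w=0: circuit gives 0, formula gives 1.

No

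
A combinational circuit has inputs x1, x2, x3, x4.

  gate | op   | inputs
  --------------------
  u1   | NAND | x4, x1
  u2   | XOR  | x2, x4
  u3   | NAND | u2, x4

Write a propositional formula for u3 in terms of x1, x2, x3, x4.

(x2 XOR x4) NAND x4

u2 = x2 XOR x4
u3 = u2 NAND x4 = (x2 XOR x4) NAND x4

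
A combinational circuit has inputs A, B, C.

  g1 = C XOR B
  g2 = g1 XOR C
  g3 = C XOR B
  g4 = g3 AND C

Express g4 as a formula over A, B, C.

(C XOR B) AND C

g3 = C XOR B
g4 = g3 AND C = (C XOR B) AND C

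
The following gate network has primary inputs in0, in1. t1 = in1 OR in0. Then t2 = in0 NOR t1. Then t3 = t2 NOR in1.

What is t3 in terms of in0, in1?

(in0 NOR (in1 OR in0)) NOR in1

t1 = in1 OR in0
t2 = in0 NOR t1 = in0 NOR (in1 OR in0)
t3 = t2 NOR in1 = (in0 NOR (in1 OR in0)) NOR in1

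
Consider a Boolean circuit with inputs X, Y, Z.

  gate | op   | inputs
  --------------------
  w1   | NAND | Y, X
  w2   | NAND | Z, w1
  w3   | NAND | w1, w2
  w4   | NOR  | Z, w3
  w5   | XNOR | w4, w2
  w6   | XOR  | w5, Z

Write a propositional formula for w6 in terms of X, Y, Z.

w1 = Y NAND X
w2 = Z NAND w1 = Z NAND (Y NAND X)
w3 = w1 NAND w2 = (Y NAND X) NAND (Z NAND (Y NAND X))
w4 = Z NOR w3 = Z NOR ((Y NAND X) NAND (Z NAND (Y NAND X)))
w5 = w4 XNOR w2 = (Z NOR ((Y NAND X) NAND (Z NAND (Y NAND X)))) XNOR (Z NAND (Y NAND X))
w6 = w5 XOR Z = ((Z NOR ((Y NAND X) NAND (Z NAND (Y NAND X)))) XNOR (Z NAND (Y NAND X))) XOR Z

((Z NOR ((Y NAND X) NAND (Z NAND (Y NAND X)))) XNOR (Z NAND (Y NAND X))) XOR Z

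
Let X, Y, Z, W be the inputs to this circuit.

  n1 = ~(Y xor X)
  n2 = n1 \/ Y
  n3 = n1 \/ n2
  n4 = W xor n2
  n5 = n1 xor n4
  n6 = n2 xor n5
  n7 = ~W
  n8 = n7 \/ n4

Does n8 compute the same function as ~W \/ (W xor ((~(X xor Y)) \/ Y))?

n1 = ~(Y xor X)
n2 = n1 \/ Y = (~(Y xor X)) \/ Y
n4 = W xor n2 = W xor ((~(Y xor X)) \/ Y)
n7 = ~W
n8 = n7 \/ n4 = ~W \/ (W xor ((~(Y xor X)) \/ Y))
At X=0, Y=0, Z=0, W=1: circuit gives 0, formula gives 0.
At X=0, Y=0, Z=0, W=0: circuit gives 1, formula gives 1.
Agrees on all 16 inputs.

Yes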